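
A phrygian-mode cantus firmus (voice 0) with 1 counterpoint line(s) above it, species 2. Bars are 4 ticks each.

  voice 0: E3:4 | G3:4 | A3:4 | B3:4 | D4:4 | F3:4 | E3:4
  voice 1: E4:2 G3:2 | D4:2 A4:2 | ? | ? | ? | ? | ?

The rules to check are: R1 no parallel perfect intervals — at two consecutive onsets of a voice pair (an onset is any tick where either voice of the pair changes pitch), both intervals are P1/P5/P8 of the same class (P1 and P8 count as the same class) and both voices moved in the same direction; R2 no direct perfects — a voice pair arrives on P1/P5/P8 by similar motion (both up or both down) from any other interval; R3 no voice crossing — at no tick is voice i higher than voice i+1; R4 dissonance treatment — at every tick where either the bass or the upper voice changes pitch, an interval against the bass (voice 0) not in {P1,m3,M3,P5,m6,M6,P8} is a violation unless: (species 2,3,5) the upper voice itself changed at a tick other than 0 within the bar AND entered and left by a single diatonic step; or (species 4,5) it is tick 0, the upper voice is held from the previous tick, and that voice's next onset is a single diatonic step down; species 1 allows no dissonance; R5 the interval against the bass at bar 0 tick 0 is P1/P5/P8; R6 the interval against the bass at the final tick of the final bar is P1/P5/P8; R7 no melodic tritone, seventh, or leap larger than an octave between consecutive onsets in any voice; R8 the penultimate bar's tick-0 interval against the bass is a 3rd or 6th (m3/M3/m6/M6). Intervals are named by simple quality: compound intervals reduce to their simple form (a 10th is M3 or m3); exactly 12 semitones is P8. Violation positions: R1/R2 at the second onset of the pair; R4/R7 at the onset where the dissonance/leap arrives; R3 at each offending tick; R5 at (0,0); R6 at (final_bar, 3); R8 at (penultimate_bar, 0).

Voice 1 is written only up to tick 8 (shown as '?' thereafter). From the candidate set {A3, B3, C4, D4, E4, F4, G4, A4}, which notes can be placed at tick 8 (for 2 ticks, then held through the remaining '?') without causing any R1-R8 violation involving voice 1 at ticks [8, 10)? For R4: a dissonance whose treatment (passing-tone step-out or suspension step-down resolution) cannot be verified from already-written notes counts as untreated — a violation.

A3: legal
B3: violates R4,R7
C4: legal
D4: violates R4
E4: legal
F4: legal
G4: violates R4
A4: legal

{A3, A4, C4, E4, F4}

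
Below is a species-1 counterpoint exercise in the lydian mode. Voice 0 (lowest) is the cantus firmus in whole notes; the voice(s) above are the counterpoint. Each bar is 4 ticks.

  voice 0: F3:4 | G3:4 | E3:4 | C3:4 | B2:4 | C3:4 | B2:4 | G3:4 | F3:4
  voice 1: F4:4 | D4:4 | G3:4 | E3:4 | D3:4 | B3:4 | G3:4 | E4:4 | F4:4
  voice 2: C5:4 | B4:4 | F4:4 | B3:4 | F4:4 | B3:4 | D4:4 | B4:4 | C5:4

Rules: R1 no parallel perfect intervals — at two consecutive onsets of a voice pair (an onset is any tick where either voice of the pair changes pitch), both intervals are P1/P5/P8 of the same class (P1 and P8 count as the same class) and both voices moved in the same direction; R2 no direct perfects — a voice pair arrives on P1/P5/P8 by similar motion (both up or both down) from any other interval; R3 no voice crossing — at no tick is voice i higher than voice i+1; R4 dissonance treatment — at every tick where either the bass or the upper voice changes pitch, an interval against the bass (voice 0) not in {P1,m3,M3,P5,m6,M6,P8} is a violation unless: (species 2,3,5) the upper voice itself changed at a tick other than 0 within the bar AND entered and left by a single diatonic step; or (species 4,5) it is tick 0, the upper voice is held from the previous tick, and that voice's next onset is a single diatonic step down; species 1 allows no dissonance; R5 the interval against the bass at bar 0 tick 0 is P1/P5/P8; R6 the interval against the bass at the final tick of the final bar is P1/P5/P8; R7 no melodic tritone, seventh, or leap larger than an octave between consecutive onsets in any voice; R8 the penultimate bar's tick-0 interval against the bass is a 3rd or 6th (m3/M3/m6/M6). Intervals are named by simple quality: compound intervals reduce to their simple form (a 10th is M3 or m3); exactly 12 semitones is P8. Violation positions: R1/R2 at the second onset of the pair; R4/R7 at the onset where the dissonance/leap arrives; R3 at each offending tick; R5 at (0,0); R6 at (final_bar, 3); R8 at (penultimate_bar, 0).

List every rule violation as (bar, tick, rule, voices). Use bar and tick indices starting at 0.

bar 0: v0=F3 v1=F4 v2=C5 downbeat P5
bar 1: v0=G3 v1=D4 v2=B4 downbeat M3
bar 2: v0=E3 v1=G3 v2=F4 downbeat m2
bar 3: v0=C3 v1=E3 v2=B3 downbeat M7
bar 4: v0=B2 v1=D3 v2=F4 downbeat TT
bar 5: v0=C3 v1=B3 v2=B3 downbeat M7
bar 6: v0=B2 v1=G3 v2=D4 downbeat m3
bar 7: v0=G3 v1=E4 v2=B4 downbeat M3
bar 8: v0=F3 v1=F4 v2=C5 downbeat P5
  -> R4 @ bar 2 tick 0 v(0, 2): E3/F4 m2 untreated
  -> R7 @ bar 2 tick 0 v(2,): B4->F4 leap 6st
  -> R2 @ bar 3 tick 0 v(1, 2): G3/F4 m7 -> E3/B3 P5 similar
  -> R4 @ bar 3 tick 0 v(0, 2): C3/B3 M7 untreated
  -> R7 @ bar 3 tick 0 v(2,): F4->B3 leap 6st
  -> R4 @ bar 4 tick 0 v(0, 2): B2/F4 TT untreated
  -> R7 @ bar 4 tick 0 v(2,): B3->F4 leap 6st
  -> R4 @ bar 5 tick 0 v(0, 1): C3/B3 M7 untreated
  -> R4 @ bar 5 tick 0 v(0, 2): C3/B3 M7 untreated
  -> R7 @ bar 5 tick 0 v(2,): F4->B3 leap 6st
  -> R1 @ bar 7 tick 0 v(1, 2): G3/D4 P5 -> E4/B4 P5 similar
  -> R1 @ bar 8 tick 0 v(1, 2): E4/B4 P5 -> F4/C5 P5 similar

(2, 0, R4, (0, 2))
(2, 0, R7, (2,))
(3, 0, R2, (1, 2))
(3, 0, R4, (0, 2))
(3, 0, R7, (2,))
(4, 0, R4, (0, 2))
(4, 0, R7, (2,))
(5, 0, R4, (0, 1))
(5, 0, R4, (0, 2))
(5, 0, R7, (2,))
(7, 0, R1, (1, 2))
(8, 0, R1, (1, 2))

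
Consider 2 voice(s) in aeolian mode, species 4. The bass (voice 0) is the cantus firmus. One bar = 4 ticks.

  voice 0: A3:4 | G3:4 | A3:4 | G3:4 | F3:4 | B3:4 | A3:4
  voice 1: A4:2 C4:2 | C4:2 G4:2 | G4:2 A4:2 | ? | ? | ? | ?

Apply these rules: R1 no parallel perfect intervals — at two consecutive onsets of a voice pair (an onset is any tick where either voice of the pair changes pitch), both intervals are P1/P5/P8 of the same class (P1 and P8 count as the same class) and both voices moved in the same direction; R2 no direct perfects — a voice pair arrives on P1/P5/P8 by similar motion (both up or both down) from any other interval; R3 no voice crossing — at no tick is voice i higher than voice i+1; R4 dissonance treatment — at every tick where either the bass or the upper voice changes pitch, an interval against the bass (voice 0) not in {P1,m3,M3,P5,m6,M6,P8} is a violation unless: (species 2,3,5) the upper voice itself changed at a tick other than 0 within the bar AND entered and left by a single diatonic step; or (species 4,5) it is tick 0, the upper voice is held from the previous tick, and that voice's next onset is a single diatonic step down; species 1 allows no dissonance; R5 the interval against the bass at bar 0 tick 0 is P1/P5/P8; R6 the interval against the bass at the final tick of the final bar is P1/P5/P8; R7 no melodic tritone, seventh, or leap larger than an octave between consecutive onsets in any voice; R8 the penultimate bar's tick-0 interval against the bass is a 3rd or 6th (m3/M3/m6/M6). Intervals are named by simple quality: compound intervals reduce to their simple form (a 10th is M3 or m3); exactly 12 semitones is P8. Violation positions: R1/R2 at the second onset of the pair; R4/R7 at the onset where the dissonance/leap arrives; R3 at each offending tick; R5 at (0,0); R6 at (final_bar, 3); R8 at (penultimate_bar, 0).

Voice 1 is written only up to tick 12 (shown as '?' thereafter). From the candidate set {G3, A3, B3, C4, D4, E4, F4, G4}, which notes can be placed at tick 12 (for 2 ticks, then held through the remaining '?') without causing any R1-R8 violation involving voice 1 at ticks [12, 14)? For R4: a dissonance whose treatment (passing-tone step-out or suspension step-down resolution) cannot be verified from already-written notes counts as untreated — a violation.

{E4}

G3: violates R1,R7
A3: violates R4
B3: violates R7
C4: violates R4
D4: violates R2
E4: legal
F4: violates R4
G4: violates R1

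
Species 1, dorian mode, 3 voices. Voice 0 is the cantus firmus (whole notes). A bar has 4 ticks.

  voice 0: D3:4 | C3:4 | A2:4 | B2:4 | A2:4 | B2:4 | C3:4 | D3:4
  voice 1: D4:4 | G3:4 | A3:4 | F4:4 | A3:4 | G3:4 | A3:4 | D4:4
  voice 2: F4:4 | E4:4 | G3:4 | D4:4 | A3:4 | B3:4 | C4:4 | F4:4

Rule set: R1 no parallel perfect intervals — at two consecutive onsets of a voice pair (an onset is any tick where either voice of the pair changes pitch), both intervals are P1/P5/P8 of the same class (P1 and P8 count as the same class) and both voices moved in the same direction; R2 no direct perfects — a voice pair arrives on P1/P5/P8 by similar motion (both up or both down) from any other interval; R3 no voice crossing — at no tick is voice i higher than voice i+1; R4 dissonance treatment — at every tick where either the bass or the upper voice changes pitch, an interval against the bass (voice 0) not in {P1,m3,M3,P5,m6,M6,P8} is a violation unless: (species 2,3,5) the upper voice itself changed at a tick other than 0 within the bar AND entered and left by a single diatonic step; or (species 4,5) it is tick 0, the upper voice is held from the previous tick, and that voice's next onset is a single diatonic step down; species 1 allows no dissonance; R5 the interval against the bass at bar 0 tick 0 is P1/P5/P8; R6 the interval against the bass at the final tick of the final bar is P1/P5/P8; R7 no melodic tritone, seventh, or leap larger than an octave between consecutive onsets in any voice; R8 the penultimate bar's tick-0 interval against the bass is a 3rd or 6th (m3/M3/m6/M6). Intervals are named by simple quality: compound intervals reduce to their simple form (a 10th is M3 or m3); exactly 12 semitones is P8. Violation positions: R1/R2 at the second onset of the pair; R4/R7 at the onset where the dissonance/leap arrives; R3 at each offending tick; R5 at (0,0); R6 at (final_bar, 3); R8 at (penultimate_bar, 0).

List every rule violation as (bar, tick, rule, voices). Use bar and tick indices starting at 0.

bar 0: v0=D3 v1=D4 v2=F4 downbeat m3
bar 1: v0=C3 v1=G3 v2=E4 downbeat M3
bar 2: v0=A2 v1=A3 v2=G3 downbeat m7
bar 3: v0=B2 v1=F4 v2=D4 downbeat m3
bar 4: v0=A2 v1=A3 v2=A3 downbeat P8
bar 5: v0=B2 v1=G3 v2=B3 downbeat P8
bar 6: v0=C3 v1=A3 v2=C4 downbeat P8
bar 7: v0=D3 v1=D4 v2=F4 downbeat m3
  -> R5 @ bar 0 tick 0 v(0, 2): opens on m3
  -> R2 @ bar 1 tick 0 v(0, 1): D3/D4 P8 -> C3/G3 P5 similar
  -> R3 @ bar 2 tick 0 v(1, 2): A3 above G3
  -> R4 @ bar 2 tick 0 v(0, 2): A2/G3 m7 untreated
  -> R3 @ bar 2 tick 1 v(1, 2): A3 above G3
  -> R3 @ bar 2 tick 2 v(1, 2): A3 above G3
  -> R3 @ bar 2 tick 3 v(1, 2): A3 above G3
  -> R3 @ bar 3 tick 0 v(1, 2): F4 above D4
  -> R4 @ bar 3 tick 0 v(0, 1): B2/F4 TT untreated
  -> R3 @ bar 3 tick 1 v(1, 2): F4 above D4
  -> R3 @ bar 3 tick 2 v(1, 2): F4 above D4
  -> R3 @ bar 3 tick 3 v(1, 2): F4 above D4
  -> R2 @ bar 4 tick 0 v(0, 1): B2/F4 TT -> A2/A3 P8 similar
  -> R2 @ bar 4 tick 0 v(0, 2): B2/D4 m3 -> A2/A3 P8 similar
  -> R2 @ bar 4 tick 0 v(1, 2): F4/D4 m3 -> A3/A3 P1 similar
  -> R1 @ bar 5 tick 0 v(0, 2): A2/A3 P8 -> B2/B3 P8 similar
  -> R1 @ bar 6 tick 0 v(0, 2): B2/B3 P8 -> C3/C4 P8 similar
  -> R8 @ bar 6 tick 0 v(0, 2): penult P8 not 3rd/6th
  -> R2 @ bar 7 tick 0 v(0, 1): C3/A3 M6 -> D3/D4 P8 similar
  -> R6 @ bar 7 tick 3 v(0, 2): closes on m3

(0, 0, R5, (0, 2))
(1, 0, R2, (0, 1))
(2, 0, R3, (1, 2))
(2, 0, R4, (0, 2))
(2, 1, R3, (1, 2))
(2, 2, R3, (1, 2))
(2, 3, R3, (1, 2))
(3, 0, R3, (1, 2))
(3, 0, R4, (0, 1))
(3, 1, R3, (1, 2))
(3, 2, R3, (1, 2))
(3, 3, R3, (1, 2))
(4, 0, R2, (0, 1))
(4, 0, R2, (0, 2))
(4, 0, R2, (1, 2))
(5, 0, R1, (0, 2))
(6, 0, R1, (0, 2))
(6, 0, R8, (0, 2))
(7, 0, R2, (0, 1))
(7, 3, R6, (0, 2))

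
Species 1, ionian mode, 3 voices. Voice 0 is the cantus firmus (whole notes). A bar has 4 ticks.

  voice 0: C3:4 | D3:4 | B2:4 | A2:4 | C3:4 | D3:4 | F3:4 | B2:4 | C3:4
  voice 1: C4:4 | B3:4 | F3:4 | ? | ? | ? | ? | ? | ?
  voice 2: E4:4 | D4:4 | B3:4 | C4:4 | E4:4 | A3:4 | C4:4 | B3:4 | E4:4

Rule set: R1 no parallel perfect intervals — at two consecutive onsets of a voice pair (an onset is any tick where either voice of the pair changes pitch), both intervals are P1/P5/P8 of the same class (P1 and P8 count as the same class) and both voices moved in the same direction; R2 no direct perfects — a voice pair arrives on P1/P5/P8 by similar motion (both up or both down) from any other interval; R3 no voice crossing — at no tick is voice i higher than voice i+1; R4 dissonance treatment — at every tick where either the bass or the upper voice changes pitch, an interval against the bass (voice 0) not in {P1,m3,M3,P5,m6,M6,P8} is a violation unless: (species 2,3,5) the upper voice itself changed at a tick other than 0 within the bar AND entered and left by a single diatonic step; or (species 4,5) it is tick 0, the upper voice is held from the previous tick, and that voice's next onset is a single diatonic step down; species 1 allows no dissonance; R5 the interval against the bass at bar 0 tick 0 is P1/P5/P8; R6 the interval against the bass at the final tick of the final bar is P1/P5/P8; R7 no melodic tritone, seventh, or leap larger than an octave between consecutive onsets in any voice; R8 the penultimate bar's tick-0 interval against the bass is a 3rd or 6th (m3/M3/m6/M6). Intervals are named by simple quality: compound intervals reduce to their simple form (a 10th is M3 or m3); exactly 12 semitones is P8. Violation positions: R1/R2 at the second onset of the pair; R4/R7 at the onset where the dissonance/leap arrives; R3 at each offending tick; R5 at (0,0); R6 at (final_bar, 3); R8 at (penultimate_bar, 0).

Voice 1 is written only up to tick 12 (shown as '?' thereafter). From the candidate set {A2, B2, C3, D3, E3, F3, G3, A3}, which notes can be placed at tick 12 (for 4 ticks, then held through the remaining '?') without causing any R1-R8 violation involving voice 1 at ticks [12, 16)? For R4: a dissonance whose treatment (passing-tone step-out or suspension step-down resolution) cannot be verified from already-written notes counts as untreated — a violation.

A2: violates R2
B2: violates R4,R7
C3: legal
D3: violates R4
E3: violates R2
F3: legal
G3: violates R4
A3: legal

{A3, C3, F3}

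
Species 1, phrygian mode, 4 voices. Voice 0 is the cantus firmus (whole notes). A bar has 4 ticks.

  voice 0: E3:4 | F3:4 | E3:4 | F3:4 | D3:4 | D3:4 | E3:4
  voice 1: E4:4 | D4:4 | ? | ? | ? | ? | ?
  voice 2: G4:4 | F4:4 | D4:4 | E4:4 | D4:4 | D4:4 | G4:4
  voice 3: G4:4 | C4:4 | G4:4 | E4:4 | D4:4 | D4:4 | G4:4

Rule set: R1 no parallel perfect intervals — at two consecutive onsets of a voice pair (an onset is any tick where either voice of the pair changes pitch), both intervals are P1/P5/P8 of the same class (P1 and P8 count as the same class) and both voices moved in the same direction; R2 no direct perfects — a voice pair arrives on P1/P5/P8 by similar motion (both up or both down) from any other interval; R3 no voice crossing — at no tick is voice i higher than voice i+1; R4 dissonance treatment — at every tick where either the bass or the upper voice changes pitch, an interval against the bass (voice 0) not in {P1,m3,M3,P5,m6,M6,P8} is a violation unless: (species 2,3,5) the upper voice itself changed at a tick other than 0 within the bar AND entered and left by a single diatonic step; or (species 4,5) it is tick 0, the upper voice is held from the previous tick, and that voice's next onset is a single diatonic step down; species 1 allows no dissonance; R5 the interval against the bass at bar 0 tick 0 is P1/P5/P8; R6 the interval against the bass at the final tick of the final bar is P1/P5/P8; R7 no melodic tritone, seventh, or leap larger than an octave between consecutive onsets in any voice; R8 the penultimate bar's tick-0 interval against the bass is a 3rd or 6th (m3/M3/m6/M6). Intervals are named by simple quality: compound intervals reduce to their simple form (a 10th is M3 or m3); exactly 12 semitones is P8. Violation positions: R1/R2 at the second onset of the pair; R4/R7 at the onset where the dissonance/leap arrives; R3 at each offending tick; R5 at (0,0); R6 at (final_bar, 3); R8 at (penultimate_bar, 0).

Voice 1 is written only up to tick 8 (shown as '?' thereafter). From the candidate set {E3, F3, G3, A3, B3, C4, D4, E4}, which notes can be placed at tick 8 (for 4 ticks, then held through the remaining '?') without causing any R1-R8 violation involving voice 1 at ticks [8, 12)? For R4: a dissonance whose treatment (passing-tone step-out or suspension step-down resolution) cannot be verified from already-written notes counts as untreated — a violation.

E3: violates R2,R7
F3: violates R4
G3: violates R2
A3: violates R4
B3: violates R2
C4: legal
D4: violates R4
E4: violates R3

{C4}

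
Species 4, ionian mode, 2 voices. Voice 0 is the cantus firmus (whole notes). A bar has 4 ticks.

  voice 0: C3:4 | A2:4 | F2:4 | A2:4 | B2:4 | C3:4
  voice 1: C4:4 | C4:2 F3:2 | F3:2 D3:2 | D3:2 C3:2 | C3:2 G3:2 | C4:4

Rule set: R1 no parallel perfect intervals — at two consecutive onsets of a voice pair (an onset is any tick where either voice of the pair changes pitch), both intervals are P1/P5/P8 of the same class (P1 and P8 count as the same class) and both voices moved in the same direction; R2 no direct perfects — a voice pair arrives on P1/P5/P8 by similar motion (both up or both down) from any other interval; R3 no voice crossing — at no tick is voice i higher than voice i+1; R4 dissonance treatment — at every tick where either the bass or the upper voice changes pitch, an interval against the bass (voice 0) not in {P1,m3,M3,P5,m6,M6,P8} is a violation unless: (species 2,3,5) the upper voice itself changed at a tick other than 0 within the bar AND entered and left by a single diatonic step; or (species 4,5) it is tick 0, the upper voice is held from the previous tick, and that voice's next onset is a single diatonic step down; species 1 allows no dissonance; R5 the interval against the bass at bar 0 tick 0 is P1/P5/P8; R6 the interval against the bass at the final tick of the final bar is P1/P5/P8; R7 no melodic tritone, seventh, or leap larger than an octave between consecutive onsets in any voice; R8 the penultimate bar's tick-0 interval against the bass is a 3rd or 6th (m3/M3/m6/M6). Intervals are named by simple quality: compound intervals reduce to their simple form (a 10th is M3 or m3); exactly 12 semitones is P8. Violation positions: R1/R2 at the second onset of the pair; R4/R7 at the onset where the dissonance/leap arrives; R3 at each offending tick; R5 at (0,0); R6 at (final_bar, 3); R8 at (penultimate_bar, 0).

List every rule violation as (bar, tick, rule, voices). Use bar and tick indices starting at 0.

(4, 0, R4, (0, 1))
(4, 0, R8, (0, 1))
(5, 0, R2, (0, 1))

bar 0: v0=C3 v1=C4 downbeat P8
bar 1: v0=A2 v1=C4 downbeat m3
bar 2: v0=F2 v1=F3 downbeat P8
bar 3: v0=A2 v1=D3 downbeat P4
bar 4: v0=B2 v1=C3 downbeat m2
bar 5: v0=C3 v1=C4 downbeat P8
  -> R4 @ bar 4 tick 0 v(0, 1): B2/C3 m2 untreated
  -> R8 @ bar 4 tick 0 v(0, 1): penult m2 not 3rd/6th
  -> R2 @ bar 5 tick 0 v(0, 1): B2/G3 m6 -> C3/C4 P8 similar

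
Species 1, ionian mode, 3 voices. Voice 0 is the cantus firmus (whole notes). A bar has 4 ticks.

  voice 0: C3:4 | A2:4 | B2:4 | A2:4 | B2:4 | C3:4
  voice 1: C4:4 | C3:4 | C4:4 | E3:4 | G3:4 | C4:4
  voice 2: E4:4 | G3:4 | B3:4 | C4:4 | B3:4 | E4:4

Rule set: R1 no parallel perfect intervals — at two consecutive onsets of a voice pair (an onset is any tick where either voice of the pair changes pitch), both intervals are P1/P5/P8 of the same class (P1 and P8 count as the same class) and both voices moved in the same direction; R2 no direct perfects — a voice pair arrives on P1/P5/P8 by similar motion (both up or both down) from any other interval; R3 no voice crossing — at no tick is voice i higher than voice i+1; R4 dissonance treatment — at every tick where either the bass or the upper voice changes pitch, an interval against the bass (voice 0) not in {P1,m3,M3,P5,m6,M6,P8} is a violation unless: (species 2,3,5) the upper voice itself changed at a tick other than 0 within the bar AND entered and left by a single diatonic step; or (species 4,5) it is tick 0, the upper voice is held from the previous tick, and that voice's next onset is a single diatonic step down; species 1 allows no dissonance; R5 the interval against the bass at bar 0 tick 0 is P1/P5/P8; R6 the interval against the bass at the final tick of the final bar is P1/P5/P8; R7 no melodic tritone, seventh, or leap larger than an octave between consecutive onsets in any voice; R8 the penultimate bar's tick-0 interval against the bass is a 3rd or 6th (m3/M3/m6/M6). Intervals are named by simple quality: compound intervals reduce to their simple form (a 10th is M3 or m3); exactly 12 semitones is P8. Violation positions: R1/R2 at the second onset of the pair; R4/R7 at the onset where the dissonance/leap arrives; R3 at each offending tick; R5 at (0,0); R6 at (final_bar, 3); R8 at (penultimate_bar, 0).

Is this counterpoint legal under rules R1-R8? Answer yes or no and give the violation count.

bar 0: v0=C3 v1=C4 v2=E4 (M3)
bar 1: v0=A2 v1=C3 v2=G3 (m7)
bar 2: v0=B2 v1=C4 v2=B3 (P8)
bar 3: v0=A2 v1=E3 v2=C4 (m3)
bar 4: v0=B2 v1=G3 v2=B3 (P8)
bar 5: v0=C3 v1=C4 v2=E4 (M3)
  R5 @ bar0.0: opens on M3
  R2 @ bar1.0: C4/E4 M3 -> C3/G3 P5 similar
  R4 @ bar1.0: A2/G3 m7 untreated
  R2 @ bar2.0: A2/G3 m7 -> B2/B3 P8 similar
  R3 @ bar2.0: C4 above B3
  R4 @ bar2.0: B2/C4 m2 untreated
  R3 @ bar2.1: C4 above B3
  R3 @ bar2.2: C4 above B3
  R3 @ bar2.3: C4 above B3
  R2 @ bar3.0: B2/C4 m2 -> A2/E3 P5 similar
  R8 @ bar4.0: penult P8 not 3rd/6th
  R2 @ bar5.0: B2/G3 m6 -> C3/C4 P8 similar
  R6 @ bar5.3: closes on M3

No (13 violations)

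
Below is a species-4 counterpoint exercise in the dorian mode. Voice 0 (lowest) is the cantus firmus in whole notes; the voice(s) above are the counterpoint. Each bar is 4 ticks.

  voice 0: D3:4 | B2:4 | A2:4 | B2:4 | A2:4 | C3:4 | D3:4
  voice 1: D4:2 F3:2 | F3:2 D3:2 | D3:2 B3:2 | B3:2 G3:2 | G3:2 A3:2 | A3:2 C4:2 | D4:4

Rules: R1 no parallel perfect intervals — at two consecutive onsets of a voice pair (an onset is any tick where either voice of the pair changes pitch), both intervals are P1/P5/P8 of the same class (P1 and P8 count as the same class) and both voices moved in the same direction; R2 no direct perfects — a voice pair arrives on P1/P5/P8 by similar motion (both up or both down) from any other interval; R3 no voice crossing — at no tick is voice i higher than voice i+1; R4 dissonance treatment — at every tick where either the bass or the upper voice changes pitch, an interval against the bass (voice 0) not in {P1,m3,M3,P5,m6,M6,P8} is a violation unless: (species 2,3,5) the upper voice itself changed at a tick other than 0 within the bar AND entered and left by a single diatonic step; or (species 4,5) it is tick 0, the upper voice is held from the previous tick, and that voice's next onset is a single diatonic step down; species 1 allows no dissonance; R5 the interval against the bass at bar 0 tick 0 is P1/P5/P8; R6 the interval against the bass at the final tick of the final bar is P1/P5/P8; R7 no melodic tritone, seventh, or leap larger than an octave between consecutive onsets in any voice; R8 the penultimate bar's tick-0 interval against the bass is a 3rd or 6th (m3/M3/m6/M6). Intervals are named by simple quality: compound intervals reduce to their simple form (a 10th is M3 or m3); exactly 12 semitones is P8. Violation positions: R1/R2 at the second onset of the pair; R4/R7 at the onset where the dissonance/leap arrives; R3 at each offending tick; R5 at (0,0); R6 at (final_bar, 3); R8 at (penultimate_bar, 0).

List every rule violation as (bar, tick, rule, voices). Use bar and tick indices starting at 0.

bar 0: v0=D3 v1=D4 downbeat P8
bar 1: v0=B2 v1=F3 downbeat TT
bar 2: v0=A2 v1=D3 downbeat P4
bar 3: v0=B2 v1=B3 downbeat P8
bar 4: v0=A2 v1=G3 downbeat m7
bar 5: v0=C3 v1=A3 downbeat M6
bar 6: v0=D3 v1=D4 downbeat P8
  -> R4 @ bar 1 tick 0 v(0, 1): B2/F3 TT untreated
  -> R4 @ bar 2 tick 0 v(0, 1): A2/D3 P4 untreated
  -> R4 @ bar 2 tick 2 v(0, 1): A2/B3 M2 untreated
  -> R4 @ bar 4 tick 0 v(0, 1): A2/G3 m7 untreated
  -> R1 @ bar 6 tick 0 v(0, 1): C3/C4 P8 -> D3/D4 P8 similar

(1, 0, R4, (0, 1))
(2, 0, R4, (0, 1))
(2, 2, R4, (0, 1))
(4, 0, R4, (0, 1))
(6, 0, R1, (0, 1))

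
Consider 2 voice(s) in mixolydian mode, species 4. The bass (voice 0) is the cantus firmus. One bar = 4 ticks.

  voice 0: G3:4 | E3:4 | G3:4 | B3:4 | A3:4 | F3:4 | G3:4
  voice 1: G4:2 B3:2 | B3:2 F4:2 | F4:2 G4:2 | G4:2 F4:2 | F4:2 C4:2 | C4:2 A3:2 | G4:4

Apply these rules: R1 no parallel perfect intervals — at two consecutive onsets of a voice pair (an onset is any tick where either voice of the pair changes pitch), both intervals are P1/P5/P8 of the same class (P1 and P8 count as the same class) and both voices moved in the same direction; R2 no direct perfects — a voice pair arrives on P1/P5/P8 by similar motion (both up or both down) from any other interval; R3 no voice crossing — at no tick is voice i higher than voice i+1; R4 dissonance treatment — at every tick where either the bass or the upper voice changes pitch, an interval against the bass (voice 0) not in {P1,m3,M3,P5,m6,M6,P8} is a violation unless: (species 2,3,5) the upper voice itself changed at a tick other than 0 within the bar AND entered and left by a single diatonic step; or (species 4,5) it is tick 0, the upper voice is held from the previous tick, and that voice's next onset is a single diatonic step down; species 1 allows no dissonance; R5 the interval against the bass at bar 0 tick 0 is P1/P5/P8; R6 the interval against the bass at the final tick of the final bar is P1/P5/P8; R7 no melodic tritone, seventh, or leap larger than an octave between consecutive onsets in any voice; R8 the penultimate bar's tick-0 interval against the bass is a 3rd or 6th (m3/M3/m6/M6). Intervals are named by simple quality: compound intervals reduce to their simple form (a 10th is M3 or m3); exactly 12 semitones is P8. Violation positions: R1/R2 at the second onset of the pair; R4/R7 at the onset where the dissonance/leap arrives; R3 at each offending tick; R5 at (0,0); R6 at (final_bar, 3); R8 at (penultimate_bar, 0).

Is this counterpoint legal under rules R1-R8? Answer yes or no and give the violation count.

bar 0: v0=G3 v1=G4 (P8)
bar 1: v0=E3 v1=B3 (P5)
bar 2: v0=G3 v1=F4 (m7)
bar 3: v0=B3 v1=G4 (m6)
bar 4: v0=A3 v1=F4 (m6)
bar 5: v0=F3 v1=C4 (P5)
bar 6: v0=G3 v1=G4 (P8)
  R4 @ bar1.2: E3/F4 m2 untreated
  R7 @ bar1.2: B3->F4 leap 6st
  R4 @ bar2.0: G3/F4 m7 untreated
  R4 @ bar3.2: B3/F4 TT untreated
  R8 @ bar5.0: penult P5 not 3rd/6th
  R2 @ bar6.0: F3/A3 M3 -> G3/G4 P8 similar
  R7 @ bar6.0: A3->G4 leap 10st

No (7 violations)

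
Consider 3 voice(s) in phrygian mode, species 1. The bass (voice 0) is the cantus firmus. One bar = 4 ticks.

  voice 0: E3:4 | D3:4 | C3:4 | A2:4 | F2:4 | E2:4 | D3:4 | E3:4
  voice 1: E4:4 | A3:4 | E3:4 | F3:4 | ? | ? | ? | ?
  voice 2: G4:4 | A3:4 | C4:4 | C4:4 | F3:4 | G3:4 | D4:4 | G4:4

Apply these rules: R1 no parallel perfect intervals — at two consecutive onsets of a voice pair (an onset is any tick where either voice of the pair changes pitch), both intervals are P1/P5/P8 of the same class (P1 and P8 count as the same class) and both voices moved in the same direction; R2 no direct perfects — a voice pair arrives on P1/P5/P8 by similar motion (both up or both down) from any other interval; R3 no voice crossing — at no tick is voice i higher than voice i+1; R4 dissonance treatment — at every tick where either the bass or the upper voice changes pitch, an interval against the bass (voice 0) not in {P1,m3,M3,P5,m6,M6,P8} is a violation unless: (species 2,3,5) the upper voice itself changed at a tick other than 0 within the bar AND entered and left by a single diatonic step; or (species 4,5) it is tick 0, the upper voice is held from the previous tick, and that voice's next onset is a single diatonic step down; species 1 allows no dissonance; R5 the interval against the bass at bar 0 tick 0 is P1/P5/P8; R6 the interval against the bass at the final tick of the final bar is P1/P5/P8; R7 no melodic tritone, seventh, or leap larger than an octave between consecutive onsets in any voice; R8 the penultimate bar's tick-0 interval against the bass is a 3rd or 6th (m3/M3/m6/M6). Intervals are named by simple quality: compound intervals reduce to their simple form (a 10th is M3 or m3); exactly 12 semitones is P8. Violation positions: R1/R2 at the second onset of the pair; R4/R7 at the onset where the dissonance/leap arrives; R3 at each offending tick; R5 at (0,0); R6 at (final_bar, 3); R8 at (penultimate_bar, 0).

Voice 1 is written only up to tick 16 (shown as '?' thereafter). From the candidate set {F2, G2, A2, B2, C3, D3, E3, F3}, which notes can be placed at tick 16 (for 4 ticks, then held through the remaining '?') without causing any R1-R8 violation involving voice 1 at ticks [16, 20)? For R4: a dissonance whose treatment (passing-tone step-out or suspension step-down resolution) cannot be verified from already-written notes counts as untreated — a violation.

{A2, D3, F3}

F2: violates R2
G2: violates R4,R7
A2: legal
B2: violates R4,R7
C3: violates R2
D3: legal
E3: violates R4
F3: legal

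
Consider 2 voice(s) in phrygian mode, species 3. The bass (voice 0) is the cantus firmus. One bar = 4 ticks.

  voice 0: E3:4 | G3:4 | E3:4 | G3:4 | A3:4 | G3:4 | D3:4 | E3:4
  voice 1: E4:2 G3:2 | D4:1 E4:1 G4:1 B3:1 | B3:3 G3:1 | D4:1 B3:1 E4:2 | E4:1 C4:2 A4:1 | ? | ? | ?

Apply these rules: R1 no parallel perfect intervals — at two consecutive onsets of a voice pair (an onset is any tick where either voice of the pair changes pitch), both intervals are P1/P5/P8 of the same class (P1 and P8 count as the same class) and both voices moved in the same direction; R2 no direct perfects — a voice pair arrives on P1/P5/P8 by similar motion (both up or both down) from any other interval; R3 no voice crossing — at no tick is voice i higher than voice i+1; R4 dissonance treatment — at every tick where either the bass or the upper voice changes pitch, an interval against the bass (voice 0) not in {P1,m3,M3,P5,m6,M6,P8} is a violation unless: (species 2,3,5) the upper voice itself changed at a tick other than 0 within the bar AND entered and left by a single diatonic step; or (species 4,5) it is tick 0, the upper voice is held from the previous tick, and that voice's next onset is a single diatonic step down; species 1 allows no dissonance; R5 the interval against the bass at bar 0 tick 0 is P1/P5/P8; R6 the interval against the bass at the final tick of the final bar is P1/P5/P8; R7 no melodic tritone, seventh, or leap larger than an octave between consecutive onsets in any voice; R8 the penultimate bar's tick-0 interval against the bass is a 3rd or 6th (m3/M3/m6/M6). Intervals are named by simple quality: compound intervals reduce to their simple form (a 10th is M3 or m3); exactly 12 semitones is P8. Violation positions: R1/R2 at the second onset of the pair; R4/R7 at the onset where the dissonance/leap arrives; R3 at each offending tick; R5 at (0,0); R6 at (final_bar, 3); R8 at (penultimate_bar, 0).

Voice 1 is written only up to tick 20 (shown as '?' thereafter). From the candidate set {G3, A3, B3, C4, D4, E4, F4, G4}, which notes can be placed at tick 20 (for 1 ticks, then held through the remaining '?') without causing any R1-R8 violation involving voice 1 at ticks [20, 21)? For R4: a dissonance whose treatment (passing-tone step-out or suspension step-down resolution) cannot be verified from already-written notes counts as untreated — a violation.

G3: violates R1,R7
A3: violates R4
B3: violates R7
C4: violates R4
D4: violates R2
E4: legal
F4: violates R4
G4: violates R1

{E4}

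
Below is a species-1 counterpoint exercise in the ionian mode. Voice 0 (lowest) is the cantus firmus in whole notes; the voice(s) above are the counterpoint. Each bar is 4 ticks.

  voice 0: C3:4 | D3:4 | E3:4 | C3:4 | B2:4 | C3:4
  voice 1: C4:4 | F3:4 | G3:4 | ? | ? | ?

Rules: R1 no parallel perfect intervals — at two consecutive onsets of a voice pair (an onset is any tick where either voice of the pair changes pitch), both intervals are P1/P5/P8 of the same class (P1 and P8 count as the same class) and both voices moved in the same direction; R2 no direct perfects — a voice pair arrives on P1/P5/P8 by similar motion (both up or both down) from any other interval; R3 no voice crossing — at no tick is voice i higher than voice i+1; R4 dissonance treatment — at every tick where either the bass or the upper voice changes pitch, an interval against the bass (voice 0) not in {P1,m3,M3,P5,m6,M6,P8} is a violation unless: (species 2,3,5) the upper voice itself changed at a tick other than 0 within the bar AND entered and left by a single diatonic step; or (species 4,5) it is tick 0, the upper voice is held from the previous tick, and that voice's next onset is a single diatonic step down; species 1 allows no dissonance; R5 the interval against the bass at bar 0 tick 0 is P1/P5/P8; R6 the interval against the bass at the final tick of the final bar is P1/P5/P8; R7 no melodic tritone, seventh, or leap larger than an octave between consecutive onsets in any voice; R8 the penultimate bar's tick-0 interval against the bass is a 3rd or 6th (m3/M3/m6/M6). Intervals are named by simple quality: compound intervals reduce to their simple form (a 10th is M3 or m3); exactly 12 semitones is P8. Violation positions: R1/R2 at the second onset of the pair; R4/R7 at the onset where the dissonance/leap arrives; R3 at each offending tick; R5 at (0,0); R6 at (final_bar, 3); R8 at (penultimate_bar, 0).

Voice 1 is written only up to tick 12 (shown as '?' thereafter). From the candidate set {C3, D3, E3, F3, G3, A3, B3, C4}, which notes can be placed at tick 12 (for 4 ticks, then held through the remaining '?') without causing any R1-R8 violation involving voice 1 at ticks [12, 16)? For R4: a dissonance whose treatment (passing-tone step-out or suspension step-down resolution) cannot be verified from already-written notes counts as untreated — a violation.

C3: violates R2
D3: violates R4
E3: legal
F3: violates R4
G3: legal
A3: legal
B3: violates R4
C4: legal

{A3, C4, E3, G3}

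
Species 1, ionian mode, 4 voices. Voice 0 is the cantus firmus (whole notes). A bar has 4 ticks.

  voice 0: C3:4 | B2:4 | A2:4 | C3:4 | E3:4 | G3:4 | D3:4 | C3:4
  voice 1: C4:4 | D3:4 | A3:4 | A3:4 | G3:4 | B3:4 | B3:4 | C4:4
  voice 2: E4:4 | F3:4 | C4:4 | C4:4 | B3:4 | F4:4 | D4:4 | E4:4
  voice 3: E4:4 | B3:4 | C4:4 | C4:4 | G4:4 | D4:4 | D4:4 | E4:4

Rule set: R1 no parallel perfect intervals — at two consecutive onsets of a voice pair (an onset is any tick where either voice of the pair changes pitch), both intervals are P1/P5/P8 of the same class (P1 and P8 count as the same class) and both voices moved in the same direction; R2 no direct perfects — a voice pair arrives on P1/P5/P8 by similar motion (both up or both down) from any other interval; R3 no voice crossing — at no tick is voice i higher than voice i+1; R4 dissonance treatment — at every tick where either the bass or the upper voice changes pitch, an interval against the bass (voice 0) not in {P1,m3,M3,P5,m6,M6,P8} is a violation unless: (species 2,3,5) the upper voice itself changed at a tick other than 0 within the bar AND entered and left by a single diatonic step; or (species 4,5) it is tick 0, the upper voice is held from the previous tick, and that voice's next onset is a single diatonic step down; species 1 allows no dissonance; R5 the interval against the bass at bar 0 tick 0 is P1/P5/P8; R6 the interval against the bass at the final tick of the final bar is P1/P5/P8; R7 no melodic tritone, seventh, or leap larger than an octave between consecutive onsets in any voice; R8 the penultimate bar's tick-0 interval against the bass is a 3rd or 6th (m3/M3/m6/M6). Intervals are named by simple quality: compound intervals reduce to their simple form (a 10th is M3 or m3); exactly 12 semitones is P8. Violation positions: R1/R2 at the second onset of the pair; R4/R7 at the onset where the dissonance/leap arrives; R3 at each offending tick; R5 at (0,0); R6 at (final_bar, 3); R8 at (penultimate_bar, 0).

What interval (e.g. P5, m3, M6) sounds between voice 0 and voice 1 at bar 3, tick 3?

voice 0=C3 voice 1=A3 -> M6

M6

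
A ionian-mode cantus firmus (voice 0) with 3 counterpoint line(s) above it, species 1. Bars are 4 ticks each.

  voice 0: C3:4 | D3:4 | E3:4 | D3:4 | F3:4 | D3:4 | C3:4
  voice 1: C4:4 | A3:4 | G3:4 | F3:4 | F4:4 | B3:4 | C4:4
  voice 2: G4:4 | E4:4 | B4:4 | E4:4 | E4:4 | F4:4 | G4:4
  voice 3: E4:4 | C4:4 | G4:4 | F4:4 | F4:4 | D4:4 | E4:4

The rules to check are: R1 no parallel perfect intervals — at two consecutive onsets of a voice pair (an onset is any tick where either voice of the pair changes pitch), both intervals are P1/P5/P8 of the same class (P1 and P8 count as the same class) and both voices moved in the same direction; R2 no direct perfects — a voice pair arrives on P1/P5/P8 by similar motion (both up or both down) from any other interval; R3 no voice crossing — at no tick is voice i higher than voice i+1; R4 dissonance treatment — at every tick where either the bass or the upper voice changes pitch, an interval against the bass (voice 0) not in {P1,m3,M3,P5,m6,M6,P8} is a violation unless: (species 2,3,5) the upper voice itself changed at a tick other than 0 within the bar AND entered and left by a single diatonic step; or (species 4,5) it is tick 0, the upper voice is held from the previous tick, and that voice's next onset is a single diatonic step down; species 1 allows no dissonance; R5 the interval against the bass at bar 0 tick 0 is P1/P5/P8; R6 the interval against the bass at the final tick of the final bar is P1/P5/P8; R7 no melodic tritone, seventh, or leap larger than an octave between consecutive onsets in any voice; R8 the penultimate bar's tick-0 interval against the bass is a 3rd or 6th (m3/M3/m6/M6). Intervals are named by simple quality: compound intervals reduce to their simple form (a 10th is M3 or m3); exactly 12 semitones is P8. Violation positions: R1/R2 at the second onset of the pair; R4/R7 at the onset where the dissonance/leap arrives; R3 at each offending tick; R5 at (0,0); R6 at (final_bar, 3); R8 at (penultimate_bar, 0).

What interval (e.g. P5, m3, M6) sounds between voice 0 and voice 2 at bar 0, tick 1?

P5

voice 0=C3 voice 2=G4 -> P5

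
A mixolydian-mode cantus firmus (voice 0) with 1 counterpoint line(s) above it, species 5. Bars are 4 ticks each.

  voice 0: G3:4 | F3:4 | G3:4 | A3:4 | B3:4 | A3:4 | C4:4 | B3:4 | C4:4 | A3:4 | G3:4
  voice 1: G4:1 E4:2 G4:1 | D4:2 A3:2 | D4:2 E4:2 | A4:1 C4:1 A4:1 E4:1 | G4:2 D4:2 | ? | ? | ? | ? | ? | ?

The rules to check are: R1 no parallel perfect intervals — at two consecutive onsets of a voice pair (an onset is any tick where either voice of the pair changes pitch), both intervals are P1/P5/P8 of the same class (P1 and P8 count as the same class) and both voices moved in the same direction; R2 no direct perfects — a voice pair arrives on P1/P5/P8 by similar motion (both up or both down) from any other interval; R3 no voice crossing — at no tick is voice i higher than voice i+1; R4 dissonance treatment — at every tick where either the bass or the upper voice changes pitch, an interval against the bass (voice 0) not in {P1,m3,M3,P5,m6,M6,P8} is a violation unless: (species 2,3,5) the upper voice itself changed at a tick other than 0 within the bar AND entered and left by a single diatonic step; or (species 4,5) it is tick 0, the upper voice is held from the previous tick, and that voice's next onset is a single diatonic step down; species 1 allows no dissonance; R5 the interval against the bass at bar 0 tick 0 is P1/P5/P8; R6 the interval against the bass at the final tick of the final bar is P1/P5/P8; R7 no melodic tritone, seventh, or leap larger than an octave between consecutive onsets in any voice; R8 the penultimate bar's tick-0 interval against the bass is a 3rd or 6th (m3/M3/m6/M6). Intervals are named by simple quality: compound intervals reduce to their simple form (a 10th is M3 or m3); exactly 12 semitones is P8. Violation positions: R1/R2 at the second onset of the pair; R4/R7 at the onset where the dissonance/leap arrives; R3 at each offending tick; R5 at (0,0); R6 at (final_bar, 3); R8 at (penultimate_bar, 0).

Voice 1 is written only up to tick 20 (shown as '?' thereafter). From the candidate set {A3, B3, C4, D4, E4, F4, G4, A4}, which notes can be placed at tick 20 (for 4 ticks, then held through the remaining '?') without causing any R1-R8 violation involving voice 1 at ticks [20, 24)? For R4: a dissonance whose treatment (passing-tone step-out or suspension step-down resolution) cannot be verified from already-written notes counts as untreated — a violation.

A3: violates R2
B3: violates R4
C4: legal
D4: violates R4
E4: legal
F4: legal
G4: violates R4
A4: legal

{A4, C4, E4, F4}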